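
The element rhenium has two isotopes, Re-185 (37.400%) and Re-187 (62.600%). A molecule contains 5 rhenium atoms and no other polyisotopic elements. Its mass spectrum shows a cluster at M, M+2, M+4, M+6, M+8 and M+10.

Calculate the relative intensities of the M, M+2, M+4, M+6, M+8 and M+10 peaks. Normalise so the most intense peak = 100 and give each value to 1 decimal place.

The 5 Re atoms are independent, so intensities follow the terms of (0.37400 + 0.62600)^5.
P(M) = 0.37400^5 = 0.007317
P(M+2) = 5 × 0.37400^4 × 0.62600^1 = 0.061239
P(M+4) = 10 × 0.37400^3 × 0.62600^2 = 0.205005
P(M+6) = 10 × 0.37400^2 × 0.62600^3 = 0.343136
P(M+8) = 5 × 0.37400^1 × 0.62600^4 = 0.287170
P(M+10) = 0.62600^5 = 0.096133
The M+6 peak is largest (0.343136); scaling to 100 gives 2.1 : 17.8 : 59.7 : 100.0 : 83.7 : 28.0.

2.1 : 17.8 : 59.7 : 100.0 : 83.7 : 28.0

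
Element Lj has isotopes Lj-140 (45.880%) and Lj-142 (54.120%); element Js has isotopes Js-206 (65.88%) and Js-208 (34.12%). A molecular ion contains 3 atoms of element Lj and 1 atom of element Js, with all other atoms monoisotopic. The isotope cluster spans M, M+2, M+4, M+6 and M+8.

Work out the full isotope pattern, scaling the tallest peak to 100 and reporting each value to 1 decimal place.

16.6 : 67.5 : 100.0 : 63.3 : 14.2

Element Lj pattern (n=3): 0.09657623 : 0.34176364 : 0.40314404 : 0.15851609
Element Js pattern (n=1): 0.6588 : 0.3412
Convolve the two distributions (both contribute in 2-u steps):
  M: 0.09657623×0.6588 = 0.063624
  M+2: 0.09657623×0.3412 + 0.34176364×0.6588 = 0.258106
  M+4: 0.34176364×0.3412 + 0.40314404×0.6588 = 0.382201
  M+6: 0.40314404×0.3412 + 0.15851609×0.6588 = 0.241983
  M+8: 0.15851609×0.3412 = 0.054086
Scale to base peak (0.382201) = 100: 16.6 : 67.5 : 100.0 : 63.3 : 14.2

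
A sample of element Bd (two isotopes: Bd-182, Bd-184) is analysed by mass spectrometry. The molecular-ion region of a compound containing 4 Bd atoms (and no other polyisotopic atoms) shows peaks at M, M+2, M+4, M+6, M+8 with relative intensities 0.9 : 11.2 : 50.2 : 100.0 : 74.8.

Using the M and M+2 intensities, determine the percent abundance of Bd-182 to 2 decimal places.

Let p = fractional abundance of Bd-182. I(M+2)/I(M) = [C(4,1)·p^3·(1−p)] / p^4 = 4·(1−p)/p = 11.2/0.9 = 12.4444
(1−p)/p = 12.4444/4 = 3.1111  ⇒  p = 1/(1 + 3.1111) = 0.2432
Bd-182: 24.32%, Bd-184: 75.68%.

24.32%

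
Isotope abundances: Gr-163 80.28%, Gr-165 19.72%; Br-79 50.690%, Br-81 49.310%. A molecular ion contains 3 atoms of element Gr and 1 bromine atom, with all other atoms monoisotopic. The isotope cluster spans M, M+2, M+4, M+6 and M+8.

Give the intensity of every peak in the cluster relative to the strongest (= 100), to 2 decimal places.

Element Gr pattern (n=3): 0.51739484 : 0.38127901 : 0.09365747 : 0.00766868
Bromine pattern (n=1): 0.5069 : 0.4931
Convolve the two distributions (both contribute in 2-u steps):
  M: 0.51739484×0.5069 = 0.262267
  M+2: 0.51739484×0.4931 + 0.38127901×0.5069 = 0.448398
  M+4: 0.38127901×0.4931 + 0.09365747×0.5069 = 0.235484
  M+6: 0.09365747×0.4931 + 0.00766868×0.5069 = 0.050070
  M+8: 0.00766868×0.4931 = 0.003781
Scale to base peak (0.448398) = 100: 58.49 : 100.00 : 52.52 : 11.17 : 0.84

58.49 : 100.00 : 52.52 : 11.17 : 0.84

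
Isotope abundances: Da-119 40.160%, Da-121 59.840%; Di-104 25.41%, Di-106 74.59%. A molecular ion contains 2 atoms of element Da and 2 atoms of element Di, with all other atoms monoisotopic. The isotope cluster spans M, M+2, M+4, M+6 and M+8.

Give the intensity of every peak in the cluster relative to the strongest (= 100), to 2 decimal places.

2.58 : 22.86 : 73.19 : 100.00 : 49.42

Element Da pattern (n=2): 0.16128256 : 0.48063488 : 0.35808256
Element Di pattern (n=2): 0.06456681 : 0.37906638 : 0.55636681
Convolve the two distributions (both contribute in 2-u steps):
  M: 0.16128256×0.06456681 = 0.010414
  M+2: 0.16128256×0.37906638 + 0.48063488×0.06456681 = 0.092170
  M+4: 0.16128256×0.55636681 + 0.48063488×0.37906638 + 0.35808256×0.06456681 = 0.295045
  M+6: 0.48063488×0.55636681 + 0.35808256×0.37906638 = 0.403146
  M+8: 0.35808256×0.55636681 = 0.199225
Scale to base peak (0.403146) = 100: 2.58 : 22.86 : 73.19 : 100.00 : 49.42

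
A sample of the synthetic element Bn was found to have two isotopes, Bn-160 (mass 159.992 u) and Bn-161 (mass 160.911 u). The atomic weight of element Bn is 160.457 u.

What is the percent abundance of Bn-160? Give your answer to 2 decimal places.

Writing the weighted mean with unknown fraction x of Bn-160:
159.992·x + 160.911·(1 − x) = 160.457
(159.992 − 160.911)·x = 160.457 − 160.911
x = -0.454 / -0.919 = 0.49402 → 49.40% Bn-160, 50.60% Bn-161.

49.40%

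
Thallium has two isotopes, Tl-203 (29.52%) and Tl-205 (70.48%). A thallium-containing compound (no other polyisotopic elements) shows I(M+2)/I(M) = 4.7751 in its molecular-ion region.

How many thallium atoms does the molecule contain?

With n Tl atoms, P(M+2)/P(M) = C(n,1)·p^(n−1)q / p^n = n·q/p = n · 0.7048/0.2952.
n = 4.7751 × 0.2952/0.7048 = 2.00 ≈ 2

2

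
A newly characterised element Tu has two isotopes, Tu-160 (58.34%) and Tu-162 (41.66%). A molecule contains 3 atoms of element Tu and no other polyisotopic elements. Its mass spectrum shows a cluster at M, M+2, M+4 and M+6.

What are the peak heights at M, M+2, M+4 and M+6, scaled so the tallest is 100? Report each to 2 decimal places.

46.68 : 100.00 : 71.41 : 17.00

The 3 Tu atoms are independent, so intensities follow the terms of (0.5834 + 0.4166)^3.
P(M) = 0.5834^3 = 0.198563
P(M+2) = 3 × 0.5834^2 × 0.4166^1 = 0.425376
P(M+4) = 3 × 0.5834^1 × 0.4166^2 = 0.303757
P(M+6) = 0.4166^3 = 0.072303
The M+2 peak is largest (0.425376); scaling to 100 gives 46.68 : 100.00 : 71.41 : 17.00.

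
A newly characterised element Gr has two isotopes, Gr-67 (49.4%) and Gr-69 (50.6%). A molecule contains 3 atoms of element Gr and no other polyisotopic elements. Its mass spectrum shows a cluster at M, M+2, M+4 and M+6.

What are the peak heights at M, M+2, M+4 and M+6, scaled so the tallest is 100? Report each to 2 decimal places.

Expanding (0.494 + 0.506)^3:
P(M) = 0.494^3 = 0.120554
P(M+2) = 3 × 0.494^2 × 0.506^1 = 0.370447
P(M+4) = 3 × 0.494^1 × 0.506^2 = 0.379445
P(M+6) = 0.506^3 = 0.129554
The M+4 peak is largest (0.379445); scaling to 100 gives 31.77 : 97.63 : 100.00 : 34.14.

31.77 : 97.63 : 100.00 : 34.14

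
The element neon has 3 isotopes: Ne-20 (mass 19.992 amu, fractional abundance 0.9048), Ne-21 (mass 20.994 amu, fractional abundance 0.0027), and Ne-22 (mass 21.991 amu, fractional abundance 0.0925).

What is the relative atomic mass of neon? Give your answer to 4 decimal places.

Ar = Σ fᵢ·mᵢ = 0.9048 × 19.992 + 0.0027 × 20.994 + 0.0925 × 21.991
= 18.08876 + 0.05668 + 2.03417 = 20.17961 amu

20.1796 amu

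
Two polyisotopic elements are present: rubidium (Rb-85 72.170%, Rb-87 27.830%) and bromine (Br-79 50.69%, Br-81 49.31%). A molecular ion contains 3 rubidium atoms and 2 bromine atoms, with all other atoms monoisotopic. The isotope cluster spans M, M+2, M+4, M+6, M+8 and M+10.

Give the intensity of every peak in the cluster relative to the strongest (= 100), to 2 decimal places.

Rubidium pattern (n=3): 0.37589809 : 0.43485841 : 0.16768892 : 0.02155458
Bromine pattern (n=2): 0.25694761 : 0.49990478 : 0.24314761
Convolve the two distributions (both contribute in 2-u steps):
  M: 0.37589809×0.25694761 = 0.096586
  M+2: 0.37589809×0.49990478 + 0.43485841×0.25694761 = 0.299649
  M+4: 0.37589809×0.24314761 + 0.43485841×0.49990478 + 0.16768892×0.25694761 = 0.351874
  M+6: 0.43485841×0.24314761 + 0.16768892×0.49990478 + 0.02155458×0.25694761 = 0.195102
  M+8: 0.16768892×0.24314761 + 0.02155458×0.49990478 = 0.051548
  M+10: 0.02155458×0.24314761 = 0.005241
Scale to base peak (0.351874) = 100: 27.45 : 85.16 : 100.00 : 55.45 : 14.65 : 1.49

27.45 : 85.16 : 100.00 : 55.45 : 14.65 : 1.49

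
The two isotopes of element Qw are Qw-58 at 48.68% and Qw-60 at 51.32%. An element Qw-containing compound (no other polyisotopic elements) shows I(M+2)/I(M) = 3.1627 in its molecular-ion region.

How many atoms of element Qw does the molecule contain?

The M+2/M ratio from n Qw atoms is n · q/p = n · 0.5132/0.4868.
n = 3.1627 × 0.4868/0.5132 = 3.00 ≈ 3

3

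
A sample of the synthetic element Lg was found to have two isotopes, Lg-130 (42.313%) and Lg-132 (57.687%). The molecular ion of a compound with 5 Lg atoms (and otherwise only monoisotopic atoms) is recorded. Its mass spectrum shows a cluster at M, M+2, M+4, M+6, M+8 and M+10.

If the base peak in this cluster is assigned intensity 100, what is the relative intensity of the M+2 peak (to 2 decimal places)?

(0.42313 + 0.57687)^5 gives M 0.0136, M+2 0.0925, M+4 0.2521, M+6 0.3437, M+8 0.2343, M+10 0.0639; the largest is M+6.
P(M+6) = C(5,3) × 0.42313^2 × 0.57687^3 = 10 × 0.179039 × 0.19197022 = 0.343702 (base)
P(M+2) = C(5,1) × 0.42313^4 × 0.57687^1 = 5 × 0.03205496 × 0.57687 = 0.092458
Relative intensity = 0.092458 / 0.343702 × 100 = 26.90

26.90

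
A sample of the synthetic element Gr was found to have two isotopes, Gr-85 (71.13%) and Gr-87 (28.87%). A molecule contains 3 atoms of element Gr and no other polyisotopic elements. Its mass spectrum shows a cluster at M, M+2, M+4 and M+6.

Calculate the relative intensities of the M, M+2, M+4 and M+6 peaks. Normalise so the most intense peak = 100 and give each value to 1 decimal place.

82.1 : 100.0 : 40.6 : 5.5

Expanding (0.7113 + 0.2887)^3:
P(M) = 0.7113^3 = 0.359881
P(M+2) = 3 × 0.7113^2 × 0.2887^1 = 0.438201
P(M+4) = 3 × 0.7113^1 × 0.2887^2 = 0.177856
P(M+6) = 0.2887^3 = 0.024062
The M+2 peak is largest (0.438201); scaling to 100 gives 82.1 : 100.0 : 40.6 : 5.5.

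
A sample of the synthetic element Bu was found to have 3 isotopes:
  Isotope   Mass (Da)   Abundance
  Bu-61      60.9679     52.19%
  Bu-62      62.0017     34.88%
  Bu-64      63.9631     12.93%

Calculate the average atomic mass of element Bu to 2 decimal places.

The abundance-weighted mean is 0.5219 × 60.9679 + 0.3488 × 62.0017 + 0.1293 × 63.9631
= 31.81915 + 21.62619 + 8.27043 = 61.71577 Da

61.72 Da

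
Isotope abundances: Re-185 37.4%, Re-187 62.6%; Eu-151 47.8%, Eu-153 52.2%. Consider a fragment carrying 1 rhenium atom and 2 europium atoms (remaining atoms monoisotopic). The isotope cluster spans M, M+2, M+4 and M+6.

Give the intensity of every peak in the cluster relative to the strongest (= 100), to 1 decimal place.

Rhenium pattern (n=1): 0.3740 : 0.6260
Europium pattern (n=2): 0.228484 : 0.499032 : 0.272484
Convolve the two distributions (both contribute in 2-u steps):
  M: 0.3740×0.228484 = 0.085453
  M+2: 0.3740×0.499032 + 0.6260×0.228484 = 0.329669
  M+4: 0.3740×0.272484 + 0.6260×0.499032 = 0.414303
  M+6: 0.6260×0.272484 = 0.170575
Scale to base peak (0.414303) = 100: 20.6 : 79.6 : 100.0 : 41.2

20.6 : 79.6 : 100.0 : 41.2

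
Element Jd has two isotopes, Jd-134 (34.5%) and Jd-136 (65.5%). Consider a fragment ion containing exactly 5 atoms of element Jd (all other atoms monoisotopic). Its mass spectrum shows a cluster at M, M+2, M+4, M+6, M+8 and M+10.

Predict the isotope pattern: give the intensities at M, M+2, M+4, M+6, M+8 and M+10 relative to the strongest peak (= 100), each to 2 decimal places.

1.46 : 13.87 : 52.67 : 100.00 : 94.93 : 36.04

Expanding (0.345 + 0.655)^5:
P(M) = 0.345^5 = 0.004888
P(M+2) = 5 × 0.345^4 × 0.655^1 = 0.046397
P(M+4) = 10 × 0.345^3 × 0.655^2 = 0.176173
P(M+6) = 10 × 0.345^2 × 0.655^3 = 0.334474
P(M+8) = 5 × 0.345^1 × 0.655^4 = 0.317508
P(M+10) = 0.655^5 = 0.120561
The M+6 peak is largest (0.334474); scaling to 100 gives 1.46 : 13.87 : 52.67 : 100.00 : 94.93 : 36.04.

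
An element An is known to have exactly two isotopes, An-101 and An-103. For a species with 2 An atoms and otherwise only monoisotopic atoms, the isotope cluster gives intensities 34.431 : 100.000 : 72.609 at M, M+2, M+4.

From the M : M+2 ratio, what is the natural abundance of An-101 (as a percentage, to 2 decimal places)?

Let p = fractional abundance of An-101. I(M+2)/I(M) = [C(2,1)·p^1·(1−p)] / p^2 = 2·(1−p)/p = 100.000/34.431 = 2.9044
(1−p)/p = 2.9044/2 = 1.4522  ⇒  p = 1/(1 + 1.4522) = 0.4078
An-101: 40.78%, An-103: 59.22%.

40.78%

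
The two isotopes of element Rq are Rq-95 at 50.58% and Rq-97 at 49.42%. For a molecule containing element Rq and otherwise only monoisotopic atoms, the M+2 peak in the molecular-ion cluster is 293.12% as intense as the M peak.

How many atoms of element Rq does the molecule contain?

3

With n Rq atoms, P(M+2)/P(M) = C(n,1)·p^(n−1)q / p^n = n·q/p = n · 0.4942/0.5058.
n = 2.9312 × 0.5058/0.4942 = 3.00 ≈ 3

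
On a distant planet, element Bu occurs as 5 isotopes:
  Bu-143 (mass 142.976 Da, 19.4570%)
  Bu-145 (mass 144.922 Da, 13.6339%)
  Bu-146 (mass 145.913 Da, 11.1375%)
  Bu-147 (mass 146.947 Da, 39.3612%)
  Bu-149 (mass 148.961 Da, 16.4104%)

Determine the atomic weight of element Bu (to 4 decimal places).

146.1136 Da

Average mass = Σ (abundance × isotope mass) = 0.194570 × 142.976 + 0.136339 × 144.922 + 0.111375 × 145.913 + 0.393612 × 146.947 + 0.164104 × 148.961
= 27.81884 + 19.75852 + 16.25106 + 57.84010 + 24.44510 = 146.11362 Da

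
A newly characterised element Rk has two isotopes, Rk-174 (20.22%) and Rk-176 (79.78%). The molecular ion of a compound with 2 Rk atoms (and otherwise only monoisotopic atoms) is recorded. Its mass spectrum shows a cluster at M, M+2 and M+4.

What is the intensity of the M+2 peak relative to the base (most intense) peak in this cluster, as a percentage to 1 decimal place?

50.7%

Term probabilities: M 0.0409, M+2 0.3226, M+4 0.6365. Base peak = M+4.
P(M+4) = C(2,2) × 0.2022^0 × 0.7978^2 = 1 × 1.0000 × 0.63648484 = 0.636485 (base)
P(M+2) = C(2,1) × 0.2022^1 × 0.7978^1 = 2 × 0.2022 × 0.7978 = 0.322630
Relative intensity = 0.322630 / 0.636485 × 100 = 50.7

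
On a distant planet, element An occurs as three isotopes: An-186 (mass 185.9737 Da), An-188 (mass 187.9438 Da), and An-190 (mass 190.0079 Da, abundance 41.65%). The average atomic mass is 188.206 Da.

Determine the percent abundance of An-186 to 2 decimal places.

The remaining 58.35% is split between An-186 (fraction x) and An-188 (fraction 0.5835 − x).
Substituting: 185.9737x + 187.9438(0.5835 − x) = 109.06770965
(185.9737 − 187.9438)x = -0.59749765  ⇒  x = 0.30328, y = 0.28022
An-186: 30.33%, An-188: 28.02%.

30.33%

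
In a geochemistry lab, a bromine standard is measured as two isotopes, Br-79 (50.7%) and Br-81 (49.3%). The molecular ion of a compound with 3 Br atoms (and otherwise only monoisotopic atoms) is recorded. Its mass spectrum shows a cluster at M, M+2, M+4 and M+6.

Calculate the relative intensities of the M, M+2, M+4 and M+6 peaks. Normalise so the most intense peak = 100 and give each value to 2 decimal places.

34.28 : 100.00 : 97.24 : 31.52

Expanding (0.507 + 0.493)^3:
P(M) = 0.507^3 = 0.130324
P(M+2) = 3 × 0.507^2 × 0.493^1 = 0.380175
P(M+4) = 3 × 0.507^1 × 0.493^2 = 0.369678
P(M+6) = 0.493^3 = 0.119823
The M+2 peak is largest (0.380175); scaling to 100 gives 34.28 : 100.00 : 97.24 : 31.52.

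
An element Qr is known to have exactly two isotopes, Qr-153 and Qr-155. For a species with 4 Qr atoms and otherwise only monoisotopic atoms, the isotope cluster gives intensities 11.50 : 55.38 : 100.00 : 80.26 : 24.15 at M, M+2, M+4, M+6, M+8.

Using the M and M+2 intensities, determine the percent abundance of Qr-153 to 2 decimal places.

If p is the fraction of Qr that is Qr-153, then I(M+2)/I(M) = [C(4,1)·p^3·(1−p)] / p^4 = 4·(1−p)/p = 55.38/11.50 = 4.8157
(1−p)/p = 4.8157/4 = 1.2039  ⇒  p = 1/(1 + 1.2039) = 0.4537
Qr-153: 45.37%, Qr-155: 54.63%.

45.37%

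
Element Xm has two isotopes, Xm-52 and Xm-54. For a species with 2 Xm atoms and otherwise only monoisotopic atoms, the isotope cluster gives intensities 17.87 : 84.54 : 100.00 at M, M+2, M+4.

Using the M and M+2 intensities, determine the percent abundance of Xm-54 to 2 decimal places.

Let p = fractional abundance of Xm-52. I(M+2)/I(M) = [C(2,1)·p^1·(1−p)] / p^2 = 2·(1−p)/p = 84.54/17.87 = 4.7308
(1−p)/p = 4.7308/2 = 2.3654  ⇒  p = 1/(1 + 2.3654) = 0.2971
Xm-52: 29.71%, Xm-54: 70.29%.

70.29%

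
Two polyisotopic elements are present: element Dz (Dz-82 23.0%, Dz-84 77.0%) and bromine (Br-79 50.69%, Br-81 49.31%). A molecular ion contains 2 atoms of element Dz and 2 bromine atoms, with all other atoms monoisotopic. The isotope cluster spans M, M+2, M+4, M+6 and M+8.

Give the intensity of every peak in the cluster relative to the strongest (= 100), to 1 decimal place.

Element Dz pattern (n=2): 0.0529 : 0.3542 : 0.5929
Bromine pattern (n=2): 0.25694761 : 0.49990478 : 0.24314761
Convolve the two distributions (both contribute in 2-u steps):
  M: 0.0529×0.25694761 = 0.013593
  M+2: 0.0529×0.49990478 + 0.3542×0.25694761 = 0.117456
  M+4: 0.0529×0.24314761 + 0.3542×0.49990478 + 0.5929×0.25694761 = 0.342273
  M+6: 0.3542×0.24314761 + 0.5929×0.49990478 = 0.382516
  M+8: 0.5929×0.24314761 = 0.144162
Scale to base peak (0.382516) = 100: 3.6 : 30.7 : 89.5 : 100.0 : 37.7

3.6 : 30.7 : 89.5 : 100.0 : 37.7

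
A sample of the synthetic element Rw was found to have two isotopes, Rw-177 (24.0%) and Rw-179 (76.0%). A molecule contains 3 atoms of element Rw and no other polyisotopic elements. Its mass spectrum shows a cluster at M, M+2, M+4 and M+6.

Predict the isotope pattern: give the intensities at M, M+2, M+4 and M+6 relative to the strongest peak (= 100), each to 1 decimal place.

3.1 : 29.9 : 94.7 : 100.0

The 3 Rw atoms are independent, so intensities follow the terms of (0.240 + 0.760)^3.
P(M) = 0.240^3 = 0.013824
P(M+2) = 3 × 0.240^2 × 0.760^1 = 0.131328
P(M+4) = 3 × 0.240^1 × 0.760^2 = 0.415872
P(M+6) = 0.760^3 = 0.438976
The M+6 peak is largest (0.438976); scaling to 100 gives 3.1 : 29.9 : 94.7 : 100.0.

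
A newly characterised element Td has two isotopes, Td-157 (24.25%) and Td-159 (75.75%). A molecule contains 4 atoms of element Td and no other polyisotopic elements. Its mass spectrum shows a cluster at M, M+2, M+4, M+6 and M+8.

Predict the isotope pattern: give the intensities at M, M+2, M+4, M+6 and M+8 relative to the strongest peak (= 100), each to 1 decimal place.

0.8 : 10.2 : 48.0 : 100.0 : 78.1

The 4 Td atoms are independent, so intensities follow the terms of (0.2425 + 0.7575)^4.
P(M) = 0.2425^4 = 0.003458
P(M+2) = 4 × 0.2425^3 × 0.7575^1 = 0.043209
P(M+4) = 6 × 0.2425^2 × 0.7575^2 = 0.202460
P(M+6) = 4 × 0.2425^1 × 0.7575^3 = 0.421618
P(M+8) = 0.7575^4 = 0.329254
The M+6 peak is largest (0.421618); scaling to 100 gives 0.8 : 10.2 : 48.0 : 100.0 : 78.1.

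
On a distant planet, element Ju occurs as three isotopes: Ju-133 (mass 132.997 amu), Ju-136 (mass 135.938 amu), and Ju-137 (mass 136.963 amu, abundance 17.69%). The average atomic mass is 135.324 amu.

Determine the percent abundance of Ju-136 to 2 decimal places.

Let x and y be the fractions of Ju-133 and Ju-136. Then x + y = 1 − 0.1769 = 0.8231 and 132.997x + 135.938y = 135.324 − 0.1769×136.963 = 111.0952453.
Substituting: 132.997x + 135.938(0.8231 − x) = 111.0952453
(132.997 − 135.938)x = -0.7953225  ⇒  x = 0.27043, y = 0.55267
Ju-133: 27.04%, Ju-136: 55.27%.

55.27%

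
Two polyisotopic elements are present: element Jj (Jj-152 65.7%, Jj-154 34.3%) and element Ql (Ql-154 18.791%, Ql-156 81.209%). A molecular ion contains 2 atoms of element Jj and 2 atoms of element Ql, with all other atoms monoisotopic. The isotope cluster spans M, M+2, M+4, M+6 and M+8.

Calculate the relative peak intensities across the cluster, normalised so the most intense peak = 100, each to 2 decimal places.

3.57 : 34.63 : 100.00 : 78.13 : 18.20

Element Jj pattern (n=2): 0.431649 : 0.450702 : 0.117649
Element Ql pattern (n=2): 0.03531017 : 0.30519966 : 0.65949017
Convolve the two distributions (both contribute in 2-u steps):
  M: 0.431649×0.03531017 = 0.015242
  M+2: 0.431649×0.30519966 + 0.450702×0.03531017 = 0.147653
  M+4: 0.431649×0.65949017 + 0.450702×0.30519966 + 0.117649×0.03531017 = 0.426377
  M+6: 0.450702×0.65949017 + 0.117649×0.30519966 = 0.333140
  M+8: 0.117649×0.65949017 = 0.077588
Scale to base peak (0.426377) = 100: 3.57 : 34.63 : 100.00 : 78.13 : 18.20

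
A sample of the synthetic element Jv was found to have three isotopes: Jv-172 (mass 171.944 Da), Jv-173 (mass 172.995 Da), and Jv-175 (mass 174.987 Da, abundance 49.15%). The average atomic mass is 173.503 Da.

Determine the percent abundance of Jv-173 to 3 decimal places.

Let x and y be the fractions of Jv-172 and Jv-173. Then x + y = 1 − 0.4915 = 0.5085 and 171.944x + 172.995y = 173.503 − 0.4915×174.987 = 87.4968895.
Substituting: 171.944x + 172.995(0.5085 − x) = 87.4968895
(171.944 − 172.995)x = -0.471068  ⇒  x = 0.44821, y = 0.06029
Jv-172: 44.821%, Jv-173: 6.029%.

6.029%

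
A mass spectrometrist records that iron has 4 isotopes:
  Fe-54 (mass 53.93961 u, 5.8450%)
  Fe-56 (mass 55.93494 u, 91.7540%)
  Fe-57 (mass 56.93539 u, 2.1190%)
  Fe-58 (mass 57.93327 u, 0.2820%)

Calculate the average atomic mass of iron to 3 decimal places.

55.845 u

Average mass = Σ (abundance × isotope mass) = 0.058450 × 53.93961 + 0.917540 × 55.93494 + 0.021190 × 56.93539 + 0.002820 × 57.93327
= 3.152770 + 51.322545 + 1.206461 + 0.163372 = 55.845148 u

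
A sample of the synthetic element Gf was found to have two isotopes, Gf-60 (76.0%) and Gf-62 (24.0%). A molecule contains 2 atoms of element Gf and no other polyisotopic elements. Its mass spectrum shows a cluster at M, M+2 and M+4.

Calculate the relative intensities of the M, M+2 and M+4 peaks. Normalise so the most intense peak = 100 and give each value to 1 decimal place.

100.0 : 63.2 : 10.0

The 2 Gf atoms are independent, so intensities follow the terms of (0.760 + 0.240)^2.
P(M) = 0.760^2 = 0.577600
P(M+2) = 2 × 0.760^1 × 0.240^1 = 0.364800
P(M+4) = 0.240^2 = 0.057600
The M peak is largest (0.577600); scaling to 100 gives 100.0 : 63.2 : 10.0.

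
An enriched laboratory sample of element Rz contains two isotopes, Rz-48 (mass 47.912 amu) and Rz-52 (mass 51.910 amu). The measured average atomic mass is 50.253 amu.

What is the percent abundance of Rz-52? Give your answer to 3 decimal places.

Writing the weighted mean with unknown fraction x of Rz-48:
47.912·x + 51.910·(1 − x) = 50.253
(47.912 − 51.910)·x = 50.253 − 51.910
x = -1.657 / -3.998 = 0.41446 → 41.446% Rz-48, 58.554% Rz-52.

58.554%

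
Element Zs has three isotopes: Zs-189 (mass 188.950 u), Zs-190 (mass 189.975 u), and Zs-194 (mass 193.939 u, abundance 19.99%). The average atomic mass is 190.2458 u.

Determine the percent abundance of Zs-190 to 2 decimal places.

Let x and y be the fractions of Zs-189 and Zs-190. Then x + y = 1 − 0.1999 = 0.8001 and 188.950x + 189.975y = 190.2458 − 0.1999×193.939 = 151.4773939.
Substituting: 188.950x + 189.975(0.8001 − x) = 151.4773939
(188.950 − 189.975)x = -0.5216036  ⇒  x = 0.50888, y = 0.29122
Zs-189: 50.89%, Zs-190: 29.12%.

29.12%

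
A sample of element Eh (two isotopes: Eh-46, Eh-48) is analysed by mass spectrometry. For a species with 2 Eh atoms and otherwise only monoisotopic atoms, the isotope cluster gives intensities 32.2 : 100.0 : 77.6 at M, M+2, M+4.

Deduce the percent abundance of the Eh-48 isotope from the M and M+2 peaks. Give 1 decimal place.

60.8%

Let p = fractional abundance of Eh-46. I(M+2)/I(M) = [C(2,1)·p^1·(1−p)] / p^2 = 2·(1−p)/p = 100.0/32.2 = 3.1056
(1−p)/p = 3.1056/2 = 1.5528  ⇒  p = 1/(1 + 1.5528) = 0.3917
Eh-46: 39.2%, Eh-48: 60.8%.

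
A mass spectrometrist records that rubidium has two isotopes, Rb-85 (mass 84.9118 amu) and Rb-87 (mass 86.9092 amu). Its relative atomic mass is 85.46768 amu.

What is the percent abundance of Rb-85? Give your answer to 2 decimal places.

Let x be the fractional abundance of Rb-85; then Rb-87 has abundance 1 − x.
84.9118·x + 86.9092·(1 − x) = 85.46768
(84.9118 − 86.9092)·x = 85.46768 − 86.9092
x = -1.44152 / -1.9974 = 0.72170 → 72.17% Rb-85, 27.83% Rb-87.

72.17%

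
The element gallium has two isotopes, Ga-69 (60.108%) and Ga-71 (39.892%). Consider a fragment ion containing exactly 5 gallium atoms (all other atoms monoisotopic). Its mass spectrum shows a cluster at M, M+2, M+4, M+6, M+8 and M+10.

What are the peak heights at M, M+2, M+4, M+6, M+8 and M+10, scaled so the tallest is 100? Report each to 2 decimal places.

The 5 Ga atoms are independent, so intensities follow the terms of (0.60108 + 0.39892)^5.
P(M) = 0.60108^5 = 0.078462
P(M+2) = 5 × 0.60108^4 × 0.39892^1 = 0.260366
P(M+4) = 10 × 0.60108^3 × 0.39892^2 = 0.345596
P(M+6) = 10 × 0.60108^2 × 0.39892^3 = 0.229362
P(M+8) = 5 × 0.60108^1 × 0.39892^4 = 0.076111
P(M+10) = 0.39892^5 = 0.010103
The M+4 peak is largest (0.345596); scaling to 100 gives 22.70 : 75.34 : 100.00 : 66.37 : 22.02 : 2.92.

22.70 : 75.34 : 100.00 : 66.37 : 22.02 : 2.92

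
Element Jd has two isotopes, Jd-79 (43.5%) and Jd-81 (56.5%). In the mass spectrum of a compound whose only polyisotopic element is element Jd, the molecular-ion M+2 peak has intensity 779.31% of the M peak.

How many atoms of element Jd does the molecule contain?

6

The M+2/M ratio from n Jd atoms is n · q/p = n · 0.565/0.435.
n = 7.7931 × 0.435/0.565 = 6.00 ≈ 6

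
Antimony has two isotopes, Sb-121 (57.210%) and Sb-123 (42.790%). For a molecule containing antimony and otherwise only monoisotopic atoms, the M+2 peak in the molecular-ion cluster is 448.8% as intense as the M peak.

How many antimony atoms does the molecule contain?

With n Sb atoms, P(M+2)/P(M) = C(n,1)·p^(n−1)q / p^n = n·q/p = n · 0.42790/0.57210.
n = 4.488 × 0.57210/0.42790 = 6.00 ≈ 6

6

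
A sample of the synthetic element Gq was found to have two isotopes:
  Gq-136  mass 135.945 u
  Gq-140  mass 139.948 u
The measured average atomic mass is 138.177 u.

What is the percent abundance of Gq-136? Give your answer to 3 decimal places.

Let x be the fractional abundance of Gq-136; then Gq-140 has abundance 1 − x.
135.945·x + 139.948·(1 − x) = 138.177
(135.945 − 139.948)·x = 138.177 − 139.948
x = -1.771 / -4.003 = 0.44242 → 44.242% Gq-136, 55.758% Gq-140.

44.242%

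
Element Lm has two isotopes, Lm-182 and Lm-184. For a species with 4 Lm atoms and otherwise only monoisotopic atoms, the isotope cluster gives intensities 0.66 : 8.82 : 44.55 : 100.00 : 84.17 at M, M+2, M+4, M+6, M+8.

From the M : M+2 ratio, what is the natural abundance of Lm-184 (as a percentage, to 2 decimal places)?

If p is the fraction of Lm that is Lm-182, then I(M+2)/I(M) = [C(4,1)·p^3·(1−p)] / p^4 = 4·(1−p)/p = 8.82/0.66 = 13.3636
(1−p)/p = 13.3636/4 = 3.3409  ⇒  p = 1/(1 + 3.3409) = 0.2304
Lm-182: 23.04%, Lm-184: 76.96%.

76.96%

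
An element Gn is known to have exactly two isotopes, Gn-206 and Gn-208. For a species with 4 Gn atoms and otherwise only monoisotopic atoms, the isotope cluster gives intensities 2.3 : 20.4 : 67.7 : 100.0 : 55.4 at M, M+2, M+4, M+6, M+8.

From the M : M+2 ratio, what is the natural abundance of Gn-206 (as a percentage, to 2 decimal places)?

Write p for the Gn-206 fraction. I(M+2)/I(M) = [C(4,1)·p^3·(1−p)] / p^4 = 4·(1−p)/p = 20.4/2.3 = 8.8696
(1−p)/p = 8.8696/4 = 2.2174  ⇒  p = 1/(1 + 2.2174) = 0.3108
Gn-206: 31.08%, Gn-208: 68.92%.

31.08%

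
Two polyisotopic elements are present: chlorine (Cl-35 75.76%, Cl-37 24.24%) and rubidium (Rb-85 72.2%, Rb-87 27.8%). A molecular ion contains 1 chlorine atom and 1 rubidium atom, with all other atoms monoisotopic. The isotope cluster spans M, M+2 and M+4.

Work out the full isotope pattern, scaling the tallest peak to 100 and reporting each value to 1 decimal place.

100.0 : 70.5 : 12.3

Chlorine pattern (n=1): 0.7576 : 0.2424
Rubidium pattern (n=1): 0.7220 : 0.2780
Convolve the two distributions (both contribute in 2-u steps):
  M: 0.7576×0.7220 = 0.546987
  M+2: 0.7576×0.2780 + 0.2424×0.7220 = 0.385626
  M+4: 0.2424×0.2780 = 0.067387
Scale to base peak (0.546987) = 100: 100.0 : 70.5 : 12.3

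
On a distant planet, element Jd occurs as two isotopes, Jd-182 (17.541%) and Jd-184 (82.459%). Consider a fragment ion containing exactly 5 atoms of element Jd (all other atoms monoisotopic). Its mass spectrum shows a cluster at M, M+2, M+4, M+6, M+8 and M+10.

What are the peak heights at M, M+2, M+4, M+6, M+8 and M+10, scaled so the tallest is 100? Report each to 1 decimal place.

Each Jd atom is independently Jd-182 (p = 0.17541) or Jd-184 (q = 0.82459); the cluster is the binomial expansion (p + q)^5.
P(M) = 0.17541^5 = 0.000166
P(M+2) = 5 × 0.17541^4 × 0.82459^1 = 0.003903
P(M+4) = 10 × 0.17541^3 × 0.82459^2 = 0.036698
P(M+6) = 10 × 0.17541^2 × 0.82459^3 = 0.172513
P(M+8) = 5 × 0.17541^1 × 0.82459^4 = 0.405487
P(M+10) = 0.82459^5 = 0.381233
The M+8 peak is largest (0.405487); scaling to 100 gives 0.0 : 1.0 : 9.1 : 42.5 : 100.0 : 94.0.

0.0 : 1.0 : 9.1 : 42.5 : 100.0 : 94.0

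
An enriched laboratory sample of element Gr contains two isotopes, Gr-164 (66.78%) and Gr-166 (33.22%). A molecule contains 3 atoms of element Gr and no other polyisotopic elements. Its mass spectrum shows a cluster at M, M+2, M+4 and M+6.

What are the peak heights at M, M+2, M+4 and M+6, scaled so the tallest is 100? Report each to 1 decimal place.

Expanding (0.6678 + 0.3322)^3:
P(M) = 0.6678^3 = 0.297810
P(M+2) = 3 × 0.6678^2 × 0.3322^1 = 0.444441
P(M+4) = 3 × 0.6678^1 × 0.3322^2 = 0.221089
P(M+6) = 0.3322^3 = 0.036661
The M+2 peak is largest (0.444441); scaling to 100 gives 67.0 : 100.0 : 49.7 : 8.2.

67.0 : 100.0 : 49.7 : 8.2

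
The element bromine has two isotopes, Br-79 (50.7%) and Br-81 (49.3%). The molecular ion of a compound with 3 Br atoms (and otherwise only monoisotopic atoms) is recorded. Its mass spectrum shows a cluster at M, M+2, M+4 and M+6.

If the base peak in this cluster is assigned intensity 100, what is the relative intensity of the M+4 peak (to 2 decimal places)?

97.24

Binomial terms of (0.507 + 0.493)^3: M 0.1303, M+2 0.3802, M+4 0.3697, M+6 0.1198 → M+2 is the base peak.
P(M+2) = C(3,1) × 0.507^2 × 0.493^1 = 3 × 0.257049 × 0.4930 = 0.380175 (base)
P(M+4) = C(3,2) × 0.507^1 × 0.493^2 = 3 × 0.5070 × 0.243049 = 0.369678
Relative intensity = 0.369678 / 0.380175 × 100 = 97.24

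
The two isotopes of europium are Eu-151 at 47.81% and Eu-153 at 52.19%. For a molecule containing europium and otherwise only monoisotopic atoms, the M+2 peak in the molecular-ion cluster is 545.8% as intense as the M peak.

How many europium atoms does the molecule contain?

For n independent Eu atoms, I(M+2)/I(M) = n · (abundance Eu-153) / (abundance Eu-151) = n · 0.5219/0.4781.
n = 5.458 × 0.4781/0.5219 = 5.00 ≈ 5

5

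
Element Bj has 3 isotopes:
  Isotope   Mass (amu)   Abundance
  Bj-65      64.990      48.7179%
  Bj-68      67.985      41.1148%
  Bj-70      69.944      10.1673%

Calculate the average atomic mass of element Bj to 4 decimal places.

Average mass = Σ (abundance × isotope mass) = 0.487179 × 64.990 + 0.411148 × 67.985 + 0.101673 × 69.944
= 31.66176 + 27.95190 + 7.11142 = 66.72508 amu

66.7251 amu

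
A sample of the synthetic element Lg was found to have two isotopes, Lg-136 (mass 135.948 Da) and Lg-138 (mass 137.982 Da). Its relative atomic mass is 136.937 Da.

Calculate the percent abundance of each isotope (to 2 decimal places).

Lg-136: 51.38%, Lg-138: 48.62%

With x = fraction of Lg-136 (so Lg-138 is 1 − x):
135.948·x + 137.982·(1 − x) = 136.937
(135.948 − 137.982)·x = 136.937 − 137.982
x = -1.045 / -2.034 = 0.51377 → 51.38% Lg-136, 48.62% Lg-138.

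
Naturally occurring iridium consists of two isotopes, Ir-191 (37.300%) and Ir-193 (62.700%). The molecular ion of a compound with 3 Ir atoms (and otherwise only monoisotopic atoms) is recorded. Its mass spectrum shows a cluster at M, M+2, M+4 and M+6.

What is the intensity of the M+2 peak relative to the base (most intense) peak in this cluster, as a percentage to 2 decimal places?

(0.37300 + 0.62700)^3 gives M 0.0519, M+2 0.2617, M+4 0.4399, M+6 0.2465; the largest is M+4.
P(M+4) = C(3,2) × 0.37300^1 × 0.62700^2 = 3 × 0.3730 × 0.393129 = 0.439911 (base)
P(M+2) = C(3,1) × 0.37300^2 × 0.62700^1 = 3 × 0.139129 × 0.6270 = 0.261702
Relative intensity = 0.261702 / 0.439911 × 100 = 59.49

59.49%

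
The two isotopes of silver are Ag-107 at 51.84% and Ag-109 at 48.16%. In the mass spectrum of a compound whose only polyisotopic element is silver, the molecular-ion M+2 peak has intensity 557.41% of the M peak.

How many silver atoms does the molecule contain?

6

For n independent Ag atoms, I(M+2)/I(M) = n · (abundance Ag-109) / (abundance Ag-107) = n · 0.4816/0.5184.
n = 5.5741 × 0.5184/0.4816 = 6.00 ≈ 6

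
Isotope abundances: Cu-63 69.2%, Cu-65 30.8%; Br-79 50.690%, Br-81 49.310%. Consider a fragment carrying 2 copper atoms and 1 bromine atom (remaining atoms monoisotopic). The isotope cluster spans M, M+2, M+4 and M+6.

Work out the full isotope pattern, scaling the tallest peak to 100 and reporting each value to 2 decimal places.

Copper pattern (n=2): 0.478864 : 0.426272 : 0.094864
Bromine pattern (n=1): 0.5069 : 0.4931
Convolve the two distributions (both contribute in 2-u steps):
  M: 0.478864×0.5069 = 0.242736
  M+2: 0.478864×0.4931 + 0.426272×0.5069 = 0.452205
  M+4: 0.426272×0.4931 + 0.094864×0.5069 = 0.258281
  M+6: 0.094864×0.4931 = 0.046777
Scale to base peak (0.452205) = 100: 53.68 : 100.00 : 57.12 : 10.34

53.68 : 100.00 : 57.12 : 10.34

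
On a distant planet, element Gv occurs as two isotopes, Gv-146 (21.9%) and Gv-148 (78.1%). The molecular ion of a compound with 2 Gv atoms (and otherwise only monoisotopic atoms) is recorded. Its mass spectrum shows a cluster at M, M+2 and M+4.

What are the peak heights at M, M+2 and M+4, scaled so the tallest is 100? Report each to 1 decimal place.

Each Gv atom is independently Gv-146 (p = 0.219) or Gv-148 (q = 0.781); the cluster is the binomial expansion (p + q)^2.
P(M) = 0.219^2 = 0.047961
P(M+2) = 2 × 0.219^1 × 0.781^1 = 0.342078
P(M+4) = 0.781^2 = 0.609961
The M+4 peak is largest (0.609961); scaling to 100 gives 7.9 : 56.1 : 100.0.

7.9 : 56.1 : 100.0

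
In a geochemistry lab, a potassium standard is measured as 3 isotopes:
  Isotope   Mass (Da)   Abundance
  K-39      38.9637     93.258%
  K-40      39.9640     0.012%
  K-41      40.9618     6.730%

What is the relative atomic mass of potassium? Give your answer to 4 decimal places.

Weight each isotope mass by its fractional abundance: 0.93258 × 38.9637 + 0.00012 × 39.9640 + 0.06730 × 40.9618
= 36.33677 + 0.00480 + 2.75673 = 39.09830 Da

39.0983 Da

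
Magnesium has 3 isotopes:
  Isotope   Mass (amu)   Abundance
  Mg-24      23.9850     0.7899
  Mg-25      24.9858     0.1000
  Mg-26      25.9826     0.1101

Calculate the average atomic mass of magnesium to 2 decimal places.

24.31 amu

The abundance-weighted mean is 0.7899 × 23.9850 + 0.1000 × 24.9858 + 0.1101 × 25.9826
= 18.94575 + 2.49858 + 2.86068 = 24.30501 amu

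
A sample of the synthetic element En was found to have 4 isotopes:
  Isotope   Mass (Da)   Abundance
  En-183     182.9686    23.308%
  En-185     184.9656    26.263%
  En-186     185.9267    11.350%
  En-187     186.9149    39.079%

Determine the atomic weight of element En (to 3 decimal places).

Average mass = Σ (abundance × isotope mass) = 0.23308 × 182.9686 + 0.26263 × 184.9656 + 0.11350 × 185.9267 + 0.39079 × 186.9149
= 42.64632 + 48.57752 + 21.10268 + 73.04447 = 185.37099 Da

185.371 Da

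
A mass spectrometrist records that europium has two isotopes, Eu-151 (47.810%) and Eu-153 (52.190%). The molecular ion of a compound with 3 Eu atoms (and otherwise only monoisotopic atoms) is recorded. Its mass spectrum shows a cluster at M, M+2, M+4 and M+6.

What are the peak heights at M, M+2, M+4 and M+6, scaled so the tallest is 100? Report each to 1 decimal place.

28.0 : 91.6 : 100.0 : 36.4

Expanding (0.47810 + 0.52190)^3:
P(M) = 0.47810^3 = 0.109284
P(M+2) = 3 × 0.47810^2 × 0.52190^1 = 0.357887
P(M+4) = 3 × 0.47810^1 × 0.52190^2 = 0.390674
P(M+6) = 0.52190^3 = 0.142155
The M+4 peak is largest (0.390674); scaling to 100 gives 28.0 : 91.6 : 100.0 : 36.4.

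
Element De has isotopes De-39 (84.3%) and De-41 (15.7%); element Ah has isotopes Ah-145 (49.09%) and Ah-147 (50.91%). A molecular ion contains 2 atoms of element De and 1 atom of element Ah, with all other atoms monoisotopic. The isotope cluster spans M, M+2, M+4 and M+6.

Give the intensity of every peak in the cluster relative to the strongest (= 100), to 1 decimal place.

70.9 : 100.0 : 29.9 : 2.6

Element De pattern (n=2): 0.710649 : 0.264702 : 0.024649
Element Ah pattern (n=1): 0.4909 : 0.5091
Convolve the two distributions (both contribute in 2-u steps):
  M: 0.710649×0.4909 = 0.348858
  M+2: 0.710649×0.5091 + 0.264702×0.4909 = 0.491734
  M+4: 0.264702×0.5091 + 0.024649×0.4909 = 0.146860
  M+6: 0.024649×0.5091 = 0.012549
Scale to base peak (0.491734) = 100: 70.9 : 100.0 : 29.9 : 2.6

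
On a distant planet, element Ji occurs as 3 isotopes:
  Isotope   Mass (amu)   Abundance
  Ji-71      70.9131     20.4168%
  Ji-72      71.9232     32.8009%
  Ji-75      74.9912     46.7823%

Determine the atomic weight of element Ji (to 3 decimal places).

73.152 amu

Average mass = Σ (abundance × isotope mass) = 0.204168 × 70.9131 + 0.328009 × 71.9232 + 0.467823 × 74.9912
= 14.47819 + 23.59146 + 35.08261 = 73.15226 amu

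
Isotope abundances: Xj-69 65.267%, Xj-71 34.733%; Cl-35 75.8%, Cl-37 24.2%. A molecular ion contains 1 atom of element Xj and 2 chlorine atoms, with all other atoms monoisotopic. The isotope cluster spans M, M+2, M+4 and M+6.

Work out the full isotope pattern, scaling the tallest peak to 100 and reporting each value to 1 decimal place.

Element Xj pattern (n=1): 0.65267 : 0.34733
Chlorine pattern (n=2): 0.574564 : 0.366872 : 0.058564
Convolve the two distributions (both contribute in 2-u steps):
  M: 0.65267×0.574564 = 0.375001
  M+2: 0.65267×0.366872 + 0.34733×0.574564 = 0.439010
  M+4: 0.65267×0.058564 + 0.34733×0.366872 = 0.165649
  M+6: 0.34733×0.058564 = 0.020341
Scale to base peak (0.439010) = 100: 85.4 : 100.0 : 37.7 : 4.6

85.4 : 100.0 : 37.7 : 4.6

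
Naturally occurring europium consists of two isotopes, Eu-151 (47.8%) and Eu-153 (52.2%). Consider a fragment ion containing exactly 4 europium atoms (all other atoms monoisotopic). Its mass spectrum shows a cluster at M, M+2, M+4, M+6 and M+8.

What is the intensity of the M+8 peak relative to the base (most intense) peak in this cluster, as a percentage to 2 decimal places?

19.88%

Binomial terms of (0.478 + 0.522)^4: M 0.0522, M+2 0.2280, M+4 0.3735, M+6 0.2720, M+8 0.0742 → M+4 is the base peak.
P(M+4) = C(4,2) × 0.478^2 × 0.522^2 = 6 × 0.228484 × 0.272484 = 0.373549 (base)
P(M+8) = C(4,4) × 0.478^0 × 0.522^4 = 1 × 1.0000 × 0.07424753 = 0.074248
Relative intensity = 0.074248 / 0.373549 × 100 = 19.88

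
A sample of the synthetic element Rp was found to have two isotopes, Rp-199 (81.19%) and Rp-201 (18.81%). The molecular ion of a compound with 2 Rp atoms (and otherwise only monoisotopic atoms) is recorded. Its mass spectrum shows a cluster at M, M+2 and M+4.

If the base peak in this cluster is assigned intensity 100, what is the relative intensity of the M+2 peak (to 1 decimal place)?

Term probabilities: M 0.6592, M+2 0.3054, M+4 0.0354. Base peak = M.
P(M) = C(2,0) × 0.8119^2 × 0.1881^0 = 1 × 0.65918161 × 1.0000 = 0.659182 (base)
P(M+2) = C(2,1) × 0.8119^1 × 0.1881^1 = 2 × 0.8119 × 0.1881 = 0.305437
Relative intensity = 0.305437 / 0.659182 × 100 = 46.3

46.3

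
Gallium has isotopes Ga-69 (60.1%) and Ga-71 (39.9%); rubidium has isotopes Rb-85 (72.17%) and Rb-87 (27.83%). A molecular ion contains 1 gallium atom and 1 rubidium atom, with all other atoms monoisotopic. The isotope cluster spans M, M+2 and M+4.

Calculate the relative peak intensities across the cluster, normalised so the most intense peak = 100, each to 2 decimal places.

95.28 : 100.00 : 24.39

Gallium pattern (n=1): 0.6010 : 0.3990
Rubidium pattern (n=1): 0.7217 : 0.2783
Convolve the two distributions (both contribute in 2-u steps):
  M: 0.6010×0.7217 = 0.433742
  M+2: 0.6010×0.2783 + 0.3990×0.7217 = 0.455217
  M+4: 0.3990×0.2783 = 0.111042
Scale to base peak (0.455217) = 100: 95.28 : 100.00 : 24.39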